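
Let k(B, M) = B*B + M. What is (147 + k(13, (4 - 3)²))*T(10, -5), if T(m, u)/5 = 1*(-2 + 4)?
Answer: 3170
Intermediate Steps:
k(B, M) = M + B² (k(B, M) = B² + M = M + B²)
T(m, u) = 10 (T(m, u) = 5*(1*(-2 + 4)) = 5*(1*2) = 5*2 = 10)
(147 + k(13, (4 - 3)²))*T(10, -5) = (147 + ((4 - 3)² + 13²))*10 = (147 + (1² + 169))*10 = (147 + (1 + 169))*10 = (147 + 170)*10 = 317*10 = 3170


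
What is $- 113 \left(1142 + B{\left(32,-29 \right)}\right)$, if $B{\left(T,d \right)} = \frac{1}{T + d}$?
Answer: $- \frac{387251}{3} \approx -1.2908 \cdot 10^{5}$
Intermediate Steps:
$- 113 \left(1142 + B{\left(32,-29 \right)}\right) = - 113 \left(1142 + \frac{1}{32 - 29}\right) = - 113 \left(1142 + \frac{1}{3}\right) = \left(-113\right) \frac{3427}{3} = - \frac{387251}{3}$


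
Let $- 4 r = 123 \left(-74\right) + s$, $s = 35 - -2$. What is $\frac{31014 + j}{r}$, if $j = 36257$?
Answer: $\frac{269084}{9065} \approx 29.684$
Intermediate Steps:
$s = 37$ ($s = 35 + 2 = 37$)
$r = \frac{9065}{4}$ ($r = - \frac{123 \left(-74\right) + 37}{4} = - \frac{-9102 + 37}{4} = \left(- \frac{1}{4}\right) \left(-9065\right) = \frac{9065}{4} \approx 2266.3$)
$\frac{31014 + j}{r} = \frac{31014 + 36257}{\frac{9065}{4}} = 67271 \cdot \frac{4}{9065} = \frac{269084}{9065}$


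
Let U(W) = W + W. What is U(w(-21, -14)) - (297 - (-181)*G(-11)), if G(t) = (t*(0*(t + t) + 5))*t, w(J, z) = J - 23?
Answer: -109890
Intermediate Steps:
w(J, z) = -23 + J
G(t) = 5*t² (G(t) = (t*(0*(2*t) + 5))*t = (t*(0 + 5))*t = (t*5)*t = (5*t)*t = 5*t²)
U(W) = 2*W
U(w(-21, -14)) - (297 - (-181)*G(-11)) = 2*(-23 - 21) - (297 - (-181)*5*(-11)²) = 2*(-44) - (297 - (-181)*5*121) = -88 - (297 - (-181)*605) = -88 - (297 - 181*(-605)) = -88 - (297 + 109505) = -88 - 1*109802 = -88 - 109802 = -109890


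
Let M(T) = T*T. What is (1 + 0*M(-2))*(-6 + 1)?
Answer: -5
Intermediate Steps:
M(T) = T²
(1 + 0*M(-2))*(-6 + 1) = (1 + 0*(-2)²)*(-6 + 1) = (1 + 0*4)*(-5) = (1 + 0)*(-5) = 1*(-5) = -5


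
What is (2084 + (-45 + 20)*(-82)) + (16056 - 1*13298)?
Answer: 6892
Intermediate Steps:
(2084 + (-45 + 20)*(-82)) + (16056 - 1*13298) = (2084 - 25*(-82)) + (16056 - 13298) = (2084 + 2050) + 2758 = 4134 + 2758 = 6892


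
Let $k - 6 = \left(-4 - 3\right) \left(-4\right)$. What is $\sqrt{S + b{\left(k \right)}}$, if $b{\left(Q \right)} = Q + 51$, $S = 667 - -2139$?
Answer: $7 \sqrt{59} \approx 53.768$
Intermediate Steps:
$S = 2806$ ($S = 667 + 2139 = 2806$)
$k = 34$ ($k = 6 + \left(-4 - 3\right) \left(-4\right) = 6 - -28 = 6 + 28 = 34$)
$b{\left(Q \right)} = 51 + Q$
$\sqrt{S + b{\left(k \right)}} = \sqrt{2806 + \left(51 + 34\right)} = \sqrt{2806 + 85} = \sqrt{2891} = 7 \sqrt{59}$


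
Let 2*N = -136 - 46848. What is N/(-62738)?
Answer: 11746/31369 ≈ 0.37445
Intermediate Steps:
N = -23492 (N = (-136 - 46848)/2 = (½)*(-46984) = -23492)
N/(-62738) = -23492/(-62738) = -23492*(-1/62738) = 11746/31369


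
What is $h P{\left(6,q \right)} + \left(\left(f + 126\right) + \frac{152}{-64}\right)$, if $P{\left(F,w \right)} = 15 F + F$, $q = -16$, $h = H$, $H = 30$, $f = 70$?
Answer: $\frac{24589}{8} \approx 3073.6$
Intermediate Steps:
$h = 30$
$P{\left(F,w \right)} = 16 F$
$h P{\left(6,q \right)} + \left(\left(f + 126\right) + \frac{152}{-64}\right) = 30 \cdot 16 \cdot 6 + \left(\left(70 + 126\right) + \frac{152}{-64}\right) = 30 \cdot 96 + \left(196 + 152 \left(- \frac{1}{64}\right)\right) = 2880 + \left(196 - \frac{19}{8}\right) = 2880 + \frac{1549}{8} = \frac{24589}{8}$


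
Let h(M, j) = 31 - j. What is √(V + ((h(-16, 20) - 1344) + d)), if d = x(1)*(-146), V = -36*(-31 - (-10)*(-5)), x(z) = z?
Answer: √1437 ≈ 37.908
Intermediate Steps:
V = 2916 (V = -36*(-31 - 1*50) = -36*(-31 - 50) = -36*(-81) = 2916)
d = -146 (d = 1*(-146) = -146)
√(V + ((h(-16, 20) - 1344) + d)) = √(2916 + (((31 - 1*20) - 1344) - 146)) = √(2916 + (((31 - 20) - 1344) - 146)) = √(2916 + ((11 - 1344) - 146)) = √(2916 + (-1333 - 146)) = √(2916 - 1479) = √1437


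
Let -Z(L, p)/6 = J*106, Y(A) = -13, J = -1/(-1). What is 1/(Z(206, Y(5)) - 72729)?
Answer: -1/73365 ≈ -1.3630e-5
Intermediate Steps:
J = 1 (J = -1*(-1) = 1)
Z(L, p) = -636 (Z(L, p) = -6*106 = -636)
1/(Z(206, Y(5)) - 72729) = 1/(-636 - 72729) = 1/(-73365) = -1/73365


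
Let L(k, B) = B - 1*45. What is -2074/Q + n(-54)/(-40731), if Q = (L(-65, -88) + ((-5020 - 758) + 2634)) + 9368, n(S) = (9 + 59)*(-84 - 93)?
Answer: -3721606/82697507 ≈ -0.045003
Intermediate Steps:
n(S) = -12036 (n(S) = 68*(-177) = -12036)
L(k, B) = -45 + B (L(k, B) = B - 45 = -45 + B)
Q = 6091 (Q = ((-45 - 88) + ((-5020 - 758) + 2634)) + 9368 = (-133 + (-5778 + 2634)) + 9368 = (-133 - 3144) + 9368 = -3277 + 9368 = 6091)
-2074/Q + n(-54)/(-40731) = -2074/6091 - 12036/(-40731) = -2074*1/6091 - 12036*(-1/40731) = -2074/6091 + 4012/13577 = -3721606/82697507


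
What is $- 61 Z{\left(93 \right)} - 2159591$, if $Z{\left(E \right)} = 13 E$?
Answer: $-2233340$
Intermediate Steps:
$- 61 Z{\left(93 \right)} - 2159591 = - 61 \cdot 13 \cdot 93 - 2159591 = \left(-61\right) 1209 - 2159591 = -73749 - 2159591 = -2233340$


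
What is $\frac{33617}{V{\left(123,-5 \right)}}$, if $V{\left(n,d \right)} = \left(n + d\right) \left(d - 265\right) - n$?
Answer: $- \frac{33617}{31983} \approx -1.0511$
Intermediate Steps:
$V{\left(n,d \right)} = - n + \left(-265 + d\right) \left(d + n\right)$ ($V{\left(n,d \right)} = \left(d + n\right) \left(-265 + d\right) - n = \left(-265 + d\right) \left(d + n\right) - n = - n + \left(-265 + d\right) \left(d + n\right)$)
$\frac{33617}{V{\left(123,-5 \right)}} = \frac{33617}{\left(-5\right)^{2} - 32718 - -1325 - 615} = \frac{33617}{25 - 32718 + 1325 - 615} = \frac{33617}{-31983} = 33617 \left(- \frac{1}{31983}\right) = - \frac{33617}{31983}$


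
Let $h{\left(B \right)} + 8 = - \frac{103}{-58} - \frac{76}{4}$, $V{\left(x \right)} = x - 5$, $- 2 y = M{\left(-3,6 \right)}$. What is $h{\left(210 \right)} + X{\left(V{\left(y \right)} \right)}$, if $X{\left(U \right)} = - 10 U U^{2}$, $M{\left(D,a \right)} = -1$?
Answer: $\frac{102779}{116} \approx 886.03$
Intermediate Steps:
$y = \frac{1}{2}$ ($y = \left(- \frac{1}{2}\right) \left(-1\right) = \frac{1}{2} \approx 0.5$)
$V{\left(x \right)} = -5 + x$ ($V{\left(x \right)} = x - 5 = -5 + x$)
$X{\left(U \right)} = - 10 U^{3}$
$h{\left(B \right)} = - \frac{1463}{58}$ ($h{\left(B \right)} = -8 - \left(19 - \frac{103}{58}\right) = -8 - \frac{999}{58} = - \frac{1463}{58}$)
$h{\left(210 \right)} + X{\left(V{\left(y \right)} \right)} = - \frac{1463}{58} - 10 \left(-5 + \frac{1}{2}\right)^{3} = - \frac{1463}{58} - 10 \left(- \frac{9}{2}\right)^{3} = - \frac{1463}{58} - - \frac{3645}{4} = - \frac{1463}{58} + \frac{3645}{4} = \frac{102779}{116}$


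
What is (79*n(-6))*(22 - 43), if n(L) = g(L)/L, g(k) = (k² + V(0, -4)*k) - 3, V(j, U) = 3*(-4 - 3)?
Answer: 87927/2 ≈ 43964.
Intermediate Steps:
V(j, U) = -21 (V(j, U) = 3*(-7) = -21)
g(k) = -3 + k² - 21*k (g(k) = (k² - 21*k) - 3 = -3 + k² - 21*k)
n(L) = (-3 + L² - 21*L)/L
(79*n(-6))*(22 - 43) = (79*(-21 - 6 - 3/(-6)))*(22 - 43) = (79*(-21 - 6 - 3*(-⅙)))*(-21) = (79*(-21 - 6 + ½))*(-21) = (79*(-53/2))*(-21) = -4187/2*(-21) = 87927/2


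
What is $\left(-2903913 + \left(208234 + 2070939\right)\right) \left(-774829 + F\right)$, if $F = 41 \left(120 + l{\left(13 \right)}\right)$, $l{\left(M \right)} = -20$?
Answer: $481505235460$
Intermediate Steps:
$F = 4100$ ($F = 41 \left(120 - 20\right) = 41 \cdot 100 = 4100$)
$\left(-2903913 + \left(208234 + 2070939\right)\right) \left(-774829 + F\right) = \left(-2903913 + \left(208234 + 2070939\right)\right) \left(-774829 + 4100\right) = \left(-2903913 + 2279173\right) \left(-770729\right) = \left(-624740\right) \left(-770729\right) = 481505235460$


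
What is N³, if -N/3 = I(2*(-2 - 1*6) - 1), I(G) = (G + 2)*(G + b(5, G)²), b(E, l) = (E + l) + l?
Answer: 50982270912000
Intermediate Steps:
b(E, l) = E + 2*l
I(G) = (2 + G)*(G + (5 + 2*G)²) (I(G) = (G + 2)*(G + (5 + 2*G)²) = (2 + G)*(G + (5 + 2*G)²))
N = 37080 (N = -3*(50 + 4*(2*(-2 - 1*6) - 1)³ + 29*(2*(-2 - 1*6) - 1)² + 67*(2*(-2 - 1*6) - 1)) = -3*(50 + 4*(2*(-2 - 6) - 1)³ + 29*(2*(-2 - 6) - 1)² + 67*(2*(-2 - 6) - 1)) = -3*(50 + 4*(2*(-8) - 1)³ + 29*(2*(-8) - 1)² + 67*(2*(-8) - 1)) = -3*(50 + 4*(-16 - 1)³ + 29*(-16 - 1)² + 67*(-16 - 1)) = -3*(50 + 4*(-17)³ + 29*(-17)² + 67*(-17)) = -3*(50 + 4*(-4913) + 29*289 - 1139) = -3*(50 - 19652 + 8381 - 1139) = -3*(-12360) = 37080)
N³ = 37080³ = 50982270912000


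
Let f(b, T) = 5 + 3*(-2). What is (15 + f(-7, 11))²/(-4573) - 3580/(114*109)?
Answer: -9403418/28412049 ≈ -0.33097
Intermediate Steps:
f(b, T) = -1 (f(b, T) = 5 - 6 = -1)
(15 + f(-7, 11))²/(-4573) - 3580/(114*109) = (15 - 1)²/(-4573) - 3580/(114*109) = 14²*(-1/4573) - 3580/12426 = 196*(-1/4573) - 3580*1/12426 = -196/4573 - 1790/6213 = -9403418/28412049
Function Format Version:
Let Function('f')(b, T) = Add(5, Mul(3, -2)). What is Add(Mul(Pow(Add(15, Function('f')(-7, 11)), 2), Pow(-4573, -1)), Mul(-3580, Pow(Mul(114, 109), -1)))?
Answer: Rational(-9403418, 28412049) ≈ -0.33097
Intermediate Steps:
Function('f')(b, T) = -1 (Function('f')(b, T) = Add(5, -6) = -1)
Add(Mul(Pow(Add(15, Function('f')(-7, 11)), 2), Pow(-4573, -1)), Mul(-3580, Pow(Mul(114, 109), -1))) = Add(Mul(Pow(Add(15, -1), 2), Pow(-4573, -1)), Mul(-3580, Pow(Mul(114, 109), -1))) = Add(Mul(Pow(14, 2), Rational(-1, 4573)), Mul(-3580, Pow(12426, -1))) = Add(Mul(196, Rational(-1, 4573)), Mul(-3580, Rational(1, 12426))) = Add(Rational(-196, 4573), Rational(-1790, 6213)) = Rational(-9403418, 28412049)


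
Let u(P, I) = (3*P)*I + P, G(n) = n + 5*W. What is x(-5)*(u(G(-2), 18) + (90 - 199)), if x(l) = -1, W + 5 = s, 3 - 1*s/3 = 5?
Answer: 3244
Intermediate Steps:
s = -6 (s = 9 - 3*5 = 9 - 15 = -6)
W = -11 (W = -5 - 6 = -11)
G(n) = -55 + n (G(n) = n + 5*(-11) = n - 55 = -55 + n)
u(P, I) = P + 3*I*P (u(P, I) = 3*I*P + P = P + 3*I*P)
x(-5)*(u(G(-2), 18) + (90 - 199)) = -((-55 - 2)*(1 + 3*18) + (90 - 199)) = -(-57*(1 + 54) - 109) = -(-57*55 - 109) = -(-3135 - 109) = -1*(-3244) = 3244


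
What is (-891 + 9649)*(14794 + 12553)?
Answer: 239505026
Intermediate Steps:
(-891 + 9649)*(14794 + 12553) = 8758*27347 = 239505026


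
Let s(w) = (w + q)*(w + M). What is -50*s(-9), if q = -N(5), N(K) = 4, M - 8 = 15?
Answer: 9100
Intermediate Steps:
M = 23 (M = 8 + 15 = 23)
q = -4 (q = -1*4 = -4)
s(w) = (-4 + w)*(23 + w) (s(w) = (w - 4)*(w + 23) = (-4 + w)*(23 + w))
-50*s(-9) = -50*(-92 + (-9)**2 + 19*(-9)) = -50*(-92 + 81 - 171) = -50*(-182) = 9100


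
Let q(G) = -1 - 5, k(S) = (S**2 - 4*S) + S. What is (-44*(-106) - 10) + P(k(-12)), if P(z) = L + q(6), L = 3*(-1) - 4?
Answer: 4641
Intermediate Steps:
k(S) = S**2 - 3*S
L = -7 (L = -3 - 4 = -7)
q(G) = -6
P(z) = -13 (P(z) = -7 - 6 = -13)
(-44*(-106) - 10) + P(k(-12)) = (-44*(-106) - 10) - 13 = (4664 - 10) - 13 = 4654 - 13 = 4641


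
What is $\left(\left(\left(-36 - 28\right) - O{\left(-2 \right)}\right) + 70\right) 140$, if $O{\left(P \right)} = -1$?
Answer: $980$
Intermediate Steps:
$\left(\left(\left(-36 - 28\right) - O{\left(-2 \right)}\right) + 70\right) 140 = \left(\left(\left(-36 - 28\right) - -1\right) + 70\right) 140 = \left(\left(\left(-36 - 28\right) + 1\right) + 70\right) 140 = \left(\left(-64 + 1\right) + 70\right) 140 = \left(-63 + 70\right) 140 = 7 \cdot 140 = 980$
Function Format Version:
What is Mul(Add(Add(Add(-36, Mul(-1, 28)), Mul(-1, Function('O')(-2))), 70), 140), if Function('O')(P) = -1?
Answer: 980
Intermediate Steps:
Mul(Add(Add(Add(-36, Mul(-1, 28)), Mul(-1, Function('O')(-2))), 70), 140) = Mul(Add(Add(Add(-36, Mul(-1, 28)), Mul(-1, -1)), 70), 140) = Mul(Add(Add(Add(-36, -28), 1), 70), 140) = Mul(Add(Add(-64, 1), 70), 140) = Mul(Add(-63, 70), 140) = Mul(7, 140) = 980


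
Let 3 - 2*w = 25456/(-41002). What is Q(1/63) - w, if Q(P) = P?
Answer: -4635551/2583126 ≈ -1.7945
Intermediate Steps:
w = 74231/41002 (w = 3/2 - 12728/(-41002) = 3/2 - 12728*(-1)/41002 = 3/2 - ½*(-12728/20501) = 3/2 + 6364/20501 = 74231/41002 ≈ 1.8104)
Q(1/63) - w = 1/63 - 1*74231/41002 = 1/63 - 74231/41002 = -4635551/2583126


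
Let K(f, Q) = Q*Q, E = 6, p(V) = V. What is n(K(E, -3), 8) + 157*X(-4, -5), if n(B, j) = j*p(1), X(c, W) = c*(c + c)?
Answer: 5032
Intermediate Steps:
X(c, W) = 2*c² (X(c, W) = c*(2*c) = 2*c²)
K(f, Q) = Q²
n(B, j) = j (n(B, j) = j*1 = j)
n(K(E, -3), 8) + 157*X(-4, -5) = 8 + 157*(2*(-4)²) = 8 + 157*(2*16) = 8 + 157*32 = 8 + 5024 = 5032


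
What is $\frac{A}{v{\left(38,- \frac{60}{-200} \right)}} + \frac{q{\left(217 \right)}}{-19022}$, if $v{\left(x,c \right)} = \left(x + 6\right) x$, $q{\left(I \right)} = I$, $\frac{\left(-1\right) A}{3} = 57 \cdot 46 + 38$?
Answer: $- \frac{500521}{104621} \approx -4.7841$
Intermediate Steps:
$A = -7980$ ($A = - 3 \left(57 \cdot 46 + 38\right) = - 3 \left(2622 + 38\right) = \left(-3\right) 2660 = -7980$)
$v{\left(x,c \right)} = x \left(6 + x\right)$ ($v{\left(x,c \right)} = \left(6 + x\right) x = x \left(6 + x\right)$)
$\frac{A}{v{\left(38,- \frac{60}{-200} \right)}} + \frac{q{\left(217 \right)}}{-19022} = - \frac{7980}{38 \left(6 + 38\right)} + \frac{217}{-19022} = - \frac{7980}{38 \cdot 44} + 217 \left(- \frac{1}{19022}\right) = - \frac{7980}{1672} - \frac{217}{19022} = \left(-7980\right) \frac{1}{1672} - \frac{217}{19022} = - \frac{105}{22} - \frac{217}{19022} = - \frac{500521}{104621}$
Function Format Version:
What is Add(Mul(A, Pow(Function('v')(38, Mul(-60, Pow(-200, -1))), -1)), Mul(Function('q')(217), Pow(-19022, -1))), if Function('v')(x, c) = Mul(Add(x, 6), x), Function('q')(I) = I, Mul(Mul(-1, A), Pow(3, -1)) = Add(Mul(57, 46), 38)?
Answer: Rational(-500521, 104621) ≈ -4.7841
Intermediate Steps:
A = -7980 (A = Mul(-3, Add(Mul(57, 46), 38)) = Mul(-3, Add(2622, 38)) = Mul(-3, 2660) = -7980)
Function('v')(x, c) = Mul(x, Add(6, x)) (Function('v')(x, c) = Mul(Add(6, x), x) = Mul(x, Add(6, x)))
Add(Mul(A, Pow(Function('v')(38, Mul(-60, Pow(-200, -1))), -1)), Mul(Function('q')(217), Pow(-19022, -1))) = Add(Mul(-7980, Pow(Mul(38, Add(6, 38)), -1)), Mul(217, Pow(-19022, -1))) = Add(Mul(-7980, Pow(Mul(38, 44), -1)), Mul(217, Rational(-1, 19022))) = Add(Mul(-7980, Pow(1672, -1)), Rational(-217, 19022)) = Add(Mul(-7980, Rational(1, 1672)), Rational(-217, 19022)) = Add(Rational(-105, 22), Rational(-217, 19022)) = Rational(-500521, 104621)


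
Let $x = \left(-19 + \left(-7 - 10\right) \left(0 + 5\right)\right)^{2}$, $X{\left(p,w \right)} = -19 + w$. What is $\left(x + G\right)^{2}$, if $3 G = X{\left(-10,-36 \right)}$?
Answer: $\frac{1049306449}{9} \approx 1.1659 \cdot 10^{8}$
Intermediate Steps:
$G = - \frac{55}{3}$ ($G = \frac{-19 - 36}{3} = \frac{1}{3} \left(-55\right) = - \frac{55}{3} \approx -18.333$)
$x = 10816$ ($x = \left(-19 - 85\right)^{2} = \left(-104\right)^{2} = 10816$)
$\left(x + G\right)^{2} = \left(10816 - \frac{55}{3}\right)^{2} = \left(\frac{32393}{3}\right)^{2} = \frac{1049306449}{9}$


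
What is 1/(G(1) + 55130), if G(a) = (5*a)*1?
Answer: 1/55135 ≈ 1.8137e-5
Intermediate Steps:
G(a) = 5*a
1/(G(1) + 55130) = 1/(5*1 + 55130) = 1/(5 + 55130) = 1/55135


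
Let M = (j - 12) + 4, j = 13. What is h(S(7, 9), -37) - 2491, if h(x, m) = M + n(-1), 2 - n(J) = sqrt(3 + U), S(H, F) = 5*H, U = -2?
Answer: -2485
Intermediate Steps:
n(J) = 1 (n(J) = 2 - sqrt(3 - 2) = 2 - sqrt(1) = 2 - 1*1 = 2 - 1 = 1)
M = 5 (M = (13 - 12) + 4 = 1 + 4 = 5)
h(x, m) = 6 (h(x, m) = 5 + 1 = 6)
h(S(7, 9), -37) - 2491 = 6 - 2491 = -2485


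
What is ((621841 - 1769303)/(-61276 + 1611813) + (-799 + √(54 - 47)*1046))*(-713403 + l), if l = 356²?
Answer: 727482641342175/1550537 - 613653682*√7 ≈ -1.1544e+9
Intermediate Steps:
l = 126736
((621841 - 1769303)/(-61276 + 1611813) + (-799 + √(54 - 47)*1046))*(-713403 + l) = ((621841 - 1769303)/(-61276 + 1611813) + (-799 + √(54 - 47)*1046))*(-713403 + 126736) = (-1147462/1550537 + (-799 + √7*1046))*(-586667) = (-1147462*1/1550537 + (-799 + 1046*√7))*(-586667) = (-1147462/1550537 + (-799 + 1046*√7))*(-586667) = (-1240026525/1550537 + 1046*√7)*(-586667) = 727482641342175/1550537 - 613653682*√7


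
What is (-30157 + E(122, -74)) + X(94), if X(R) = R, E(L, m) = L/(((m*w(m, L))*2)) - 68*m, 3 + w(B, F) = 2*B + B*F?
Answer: -17002206565/679246 ≈ -25031.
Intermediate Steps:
w(B, F) = -3 + 2*B + B*F (w(B, F) = -3 + (2*B + B*F) = -3 + 2*B + B*F)
E(L, m) = -68*m + L/(2*m*(-3 + 2*m + L*m)) (E(L, m) = L/(((m*(-3 + 2*m + m*L))*2)) - 68*m = L/(((m*(-3 + 2*m + L*m))*2)) - 68*m = L/((2*m*(-3 + 2*m + L*m))) - 68*m = (1/(2*m*(-3 + 2*m + L*m)))*L - 68*m = L/(2*m*(-3 + 2*m + L*m)) - 68*m = -68*m + L/(2*m*(-3 + 2*m + L*m)))
(-30157 + E(122, -74)) + X(94) = (-30157 + (1/2)*(122 + 136*(-74)**2*(3 - 2*(-74) - 1*122*(-74)))/(-74*(-3 + 2*(-74) + 122*(-74)))) + 94 = (-30157 + (1/2)*(-1/74)*(122 + 136*5476*(3 + 148 + 9028))/(-3 - 148 - 9028)) + 94 = (-30157 + (1/2)*(-1/74)*(122 + 136*5476*9179)/(-9179)) + 94 = (-30157 + (1/2)*(-1/74)*(-1/9179)*(122 + 6835931744)) + 94 = (-30157 + (1/2)*(-1/74)*(-1/9179)*6835931866) + 94 = (-30157 + 3417965933/679246) + 94 = -17066055689/679246 + 94 = -17002206565/679246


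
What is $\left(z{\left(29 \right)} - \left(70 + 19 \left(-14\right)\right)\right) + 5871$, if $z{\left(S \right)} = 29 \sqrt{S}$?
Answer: $6067 + 29 \sqrt{29} \approx 6223.2$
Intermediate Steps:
$\left(z{\left(29 \right)} - \left(70 + 19 \left(-14\right)\right)\right) + 5871 = \left(29 \sqrt{29} - \left(70 + 19 \left(-14\right)\right)\right) + 5871 = \left(29 \sqrt{29} - \left(70 - 266\right)\right) + 5871 = \left(29 \sqrt{29} - -196\right) + 5871 = \left(29 \sqrt{29} + 196\right) + 5871 = \left(196 + 29 \sqrt{29}\right) + 5871 = 6067 + 29 \sqrt{29}$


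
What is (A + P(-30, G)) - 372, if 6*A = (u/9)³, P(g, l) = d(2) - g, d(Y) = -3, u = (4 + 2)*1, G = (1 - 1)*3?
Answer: -27941/81 ≈ -344.95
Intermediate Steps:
G = 0 (G = 0*3 = 0)
u = 6 (u = 6*1 = 6)
P(g, l) = -3 - g
A = 4/81 (A = (6/9)³/6 = (6*(⅑))³/6 = (⅔)³/6 = (⅙)*(8/27) = 4/81 ≈ 0.049383)
(A + P(-30, G)) - 372 = (4/81 + (-3 - 1*(-30))) - 372 = (4/81 + (-3 + 30)) - 372 = (4/81 + 27) - 372 = 2191/81 - 372 = -27941/81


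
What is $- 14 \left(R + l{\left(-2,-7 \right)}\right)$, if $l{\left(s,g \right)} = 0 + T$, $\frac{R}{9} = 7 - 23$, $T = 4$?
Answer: $1960$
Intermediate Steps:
$R = -144$ ($R = 9 \left(7 - 23\right) = 9 \left(-16\right) = -144$)
$l{\left(s,g \right)} = 4$ ($l{\left(s,g \right)} = 0 + 4 = 4$)
$- 14 \left(R + l{\left(-2,-7 \right)}\right) = - 14 \left(-144 + 4\right) = \left(-14\right) \left(-140\right) = 1960$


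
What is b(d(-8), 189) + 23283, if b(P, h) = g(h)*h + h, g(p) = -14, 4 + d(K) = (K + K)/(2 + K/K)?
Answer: 20826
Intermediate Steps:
d(K) = -4 + 2*K/3 (d(K) = -4 + (K + K)/(2 + K/K) = -4 + (2*K)/(2 + 1) = -4 + (2*K)/3 = -4 + (2*K)*(1/3) = -4 + 2*K/3)
b(P, h) = -13*h (b(P, h) = -14*h + h = -13*h)
b(d(-8), 189) + 23283 = -13*189 + 23283 = -2457 + 23283 = 20826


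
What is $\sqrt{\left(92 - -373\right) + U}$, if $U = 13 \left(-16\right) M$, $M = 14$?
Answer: $i \sqrt{2447} \approx 49.467 i$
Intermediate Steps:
$U = -2912$ ($U = 13 \left(-16\right) 14 = \left(-208\right) 14 = -2912$)
$\sqrt{\left(92 - -373\right) + U} = \sqrt{\left(92 - -373\right) - 2912} = \sqrt{\left(92 + 373\right) - 2912} = \sqrt{465 - 2912} = \sqrt{-2447} = i \sqrt{2447}$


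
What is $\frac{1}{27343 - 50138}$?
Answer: $- \frac{1}{22795} \approx -4.3869 \cdot 10^{-5}$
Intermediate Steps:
$\frac{1}{27343 - 50138} = \frac{1}{-22795} = - \frac{1}{22795}$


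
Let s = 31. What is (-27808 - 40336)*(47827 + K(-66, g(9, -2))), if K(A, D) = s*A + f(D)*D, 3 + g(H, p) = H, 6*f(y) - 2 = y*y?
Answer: -3122289936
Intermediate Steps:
f(y) = ⅓ + y²/6 (f(y) = ⅓ + (y*y)/6 = ⅓ + y²/6)
g(H, p) = -3 + H
K(A, D) = 31*A + D*(⅓ + D²/6) (K(A, D) = 31*A + (⅓ + D²/6)*D = 31*A + D*(⅓ + D²/6))
(-27808 - 40336)*(47827 + K(-66, g(9, -2))) = (-27808 - 40336)*(47827 + (31*(-66) + (-3 + 9)*(2 + (-3 + 9)²)/6)) = -68144*(47827 + (-2046 + (⅙)*6*(2 + 6²))) = -68144*(47827 + (-2046 + (⅙)*6*(2 + 36))) = -68144*(47827 + (-2046 + (⅙)*6*38)) = -68144*(47827 + (-2046 + 38)) = -68144*(47827 - 2008) = -68144*45819 = -3122289936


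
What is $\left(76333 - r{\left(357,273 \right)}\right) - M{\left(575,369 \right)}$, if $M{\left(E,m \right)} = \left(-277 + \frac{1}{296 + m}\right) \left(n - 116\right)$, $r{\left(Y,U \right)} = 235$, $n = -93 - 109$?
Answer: $- \frac{7971702}{665} \approx -11988.0$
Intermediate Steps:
$n = -202$ ($n = -93 - 109 = -202$)
$M{\left(E,m \right)} = 88086 - \frac{318}{296 + m}$ ($M{\left(E,m \right)} = \left(-277 + \frac{1}{296 + m}\right) \left(-202 - 116\right) = \left(-277 + \frac{1}{296 + m}\right) \left(-318\right) = 88086 - \frac{318}{296 + m}$)
$\left(76333 - r{\left(357,273 \right)}\right) - M{\left(575,369 \right)} = \left(76333 - 235\right) - \frac{318 \left(81991 + 277 \cdot 369\right)}{296 + 369} = \left(76333 - 235\right) - \frac{318 \left(81991 + 102213\right)}{665} = 76098 - 318 \cdot \frac{1}{665} \cdot 184204 = 76098 - \frac{58576872}{665} = - \frac{7971702}{665}$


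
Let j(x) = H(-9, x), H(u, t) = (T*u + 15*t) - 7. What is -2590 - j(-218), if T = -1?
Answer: 678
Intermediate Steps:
H(u, t) = -7 - u + 15*t (H(u, t) = (-u + 15*t) - 7 = -7 - u + 15*t)
j(x) = 2 + 15*x (j(x) = -7 - 1*(-9) + 15*x = -7 + 9 + 15*x = 2 + 15*x)
-2590 - j(-218) = -2590 - (2 + 15*(-218)) = -2590 - (2 - 3270) = -2590 - 1*(-3268) = -2590 + 3268 = 678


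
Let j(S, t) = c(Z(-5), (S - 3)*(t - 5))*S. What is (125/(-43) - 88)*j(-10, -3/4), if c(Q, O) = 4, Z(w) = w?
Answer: 156360/43 ≈ 3636.3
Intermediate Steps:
j(S, t) = 4*S
(125/(-43) - 88)*j(-10, -3/4) = (125/(-43) - 88)*(4*(-10)) = (125*(-1/43) - 88)*(-40) = (-125/43 - 88)*(-40) = -3909/43*(-40) = 156360/43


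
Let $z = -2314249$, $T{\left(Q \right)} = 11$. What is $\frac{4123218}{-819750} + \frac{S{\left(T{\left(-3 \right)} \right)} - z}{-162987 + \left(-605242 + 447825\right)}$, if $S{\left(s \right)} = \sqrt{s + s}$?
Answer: $- \frac{76623837091}{6253599500} - \frac{\sqrt{22}}{320404} \approx -12.253$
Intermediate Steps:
$S{\left(s \right)} = \sqrt{2} \sqrt{s}$ ($S{\left(s \right)} = \sqrt{2 s} = \sqrt{2} \sqrt{s}$)
$\frac{4123218}{-819750} + \frac{S{\left(T{\left(-3 \right)} \right)} - z}{-162987 + \left(-605242 + 447825\right)} = \frac{4123218}{-819750} + \frac{\sqrt{2} \sqrt{11} - -2314249}{-162987 + \left(-605242 + 447825\right)} = 4123218 \left(- \frac{1}{819750}\right) + \frac{\sqrt{22} + 2314249}{-162987 - 157417} = - \frac{687203}{136625} + \frac{2314249 + \sqrt{22}}{-320404} = - \frac{687203}{136625} + \left(2314249 + \sqrt{22}\right) \left(- \frac{1}{320404}\right) = - \frac{687203}{136625} - \left(\frac{330607}{45772} + \frac{\sqrt{22}}{320404}\right) = - \frac{76623837091}{6253599500} - \frac{\sqrt{22}}{320404}$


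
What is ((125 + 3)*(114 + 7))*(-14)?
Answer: -216832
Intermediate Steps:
((125 + 3)*(114 + 7))*(-14) = (128*121)*(-14) = 15488*(-14) = -216832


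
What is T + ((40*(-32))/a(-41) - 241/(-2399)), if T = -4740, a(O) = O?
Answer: -463141059/98359 ≈ -4708.7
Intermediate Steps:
T + ((40*(-32))/a(-41) - 241/(-2399)) = -4740 + ((40*(-32))/(-41) - 241/(-2399)) = -4740 + (-1280*(-1/41) - 241*(-1/2399)) = -4740 + (1280/41 + 241/2399) = -4740 + 3080601/98359 = -463141059/98359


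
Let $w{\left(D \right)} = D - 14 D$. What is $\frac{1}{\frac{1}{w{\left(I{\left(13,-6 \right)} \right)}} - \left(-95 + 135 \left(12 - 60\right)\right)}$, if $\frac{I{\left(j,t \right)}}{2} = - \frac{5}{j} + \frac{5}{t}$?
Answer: $\frac{95}{624628} \approx 0.00015209$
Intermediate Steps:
$I{\left(j,t \right)} = - \frac{10}{j} + \frac{10}{t}$ ($I{\left(j,t \right)} = 2 \left(- \frac{5}{j} + \frac{5}{t}\right) = - \frac{10}{j} + \frac{10}{t}$)
$w{\left(D \right)} = - 13 D$
$\frac{1}{\frac{1}{w{\left(I{\left(13,-6 \right)} \right)}} - \left(-95 + 135 \left(12 - 60\right)\right)} = \frac{1}{\frac{1}{\left(-13\right) \left(- \frac{10}{13} + \frac{10}{-6}\right)} - \left(-95 + 135 \left(12 - 60\right)\right)} = \frac{1}{\frac{1}{\left(-13\right) \left(\left(-10\right) \frac{1}{13} + 10 \left(- \frac{1}{6}\right)\right)} + \left(95 - -6480\right)} = \frac{1}{\frac{1}{\left(-13\right) \left(- \frac{10}{13} - \frac{5}{3}\right)} + \left(95 + 6480\right)} = \frac{1}{\frac{1}{\left(-13\right) \left(- \frac{95}{39}\right)} + 6575} = \frac{1}{\frac{1}{\frac{95}{3}} + 6575} = \frac{1}{\frac{3}{95} + 6575} = \frac{1}{\frac{624628}{95}} = \frac{95}{624628}$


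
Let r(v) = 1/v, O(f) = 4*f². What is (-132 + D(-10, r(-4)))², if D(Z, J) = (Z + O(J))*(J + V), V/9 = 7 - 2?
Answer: 82682649/256 ≈ 3.2298e+5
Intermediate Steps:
V = 45 (V = 9*(7 - 2) = 9*5 = 45)
D(Z, J) = (45 + J)*(Z + 4*J²) (D(Z, J) = (Z + 4*J²)*(J + 45) = (Z + 4*J²)*(45 + J) = (45 + J)*(Z + 4*J²))
(-132 + D(-10, r(-4)))² = (-132 + (4*(1/(-4))³ + 45*(-10) + 180*(1/(-4))² - 10/(-4)))² = (-132 + (4*(-¼)³ - 450 + 180*(-¼)² - ¼*(-10)))² = (-132 + (4*(-1/64) - 450 + 180*(1/16) + 5/2))² = (-132 + (-1/16 - 450 + 45/4 + 5/2))² = (-132 - 6981/16)² = (-9093/16)² = 82682649/256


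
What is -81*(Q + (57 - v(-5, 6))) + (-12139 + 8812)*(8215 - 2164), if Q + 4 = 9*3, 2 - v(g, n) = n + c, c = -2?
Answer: -20138319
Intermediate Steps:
v(g, n) = 4 - n (v(g, n) = 2 - (n - 2) = 2 - (-2 + n) = 2 + (2 - n) = 4 - n)
Q = 23 (Q = -4 + 9*3 = -4 + 27 = 23)
-81*(Q + (57 - v(-5, 6))) + (-12139 + 8812)*(8215 - 2164) = -81*(23 + (57 - (4 - 1*6))) + (-12139 + 8812)*(8215 - 2164) = -81*(23 + (57 - (4 - 6))) - 3327*6051 = -81*(23 + (57 - 1*(-2))) - 20131677 = -81*(23 + (57 + 2)) - 20131677 = -81*(23 + 59) - 20131677 = -81*82 - 20131677 = -6642 - 20131677 = -20138319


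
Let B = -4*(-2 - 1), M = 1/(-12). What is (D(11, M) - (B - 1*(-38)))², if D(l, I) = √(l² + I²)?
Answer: 377425/144 - 125*√697/3 ≈ 1521.0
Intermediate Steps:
M = -1/12 ≈ -0.083333
D(l, I) = √(I² + l²)
B = 12 (B = -4*(-3) = 12)
(D(11, M) - (B - 1*(-38)))² = (√((-1/12)² + 11²) - (12 - 1*(-38)))² = (√(1/144 + 121) - (12 + 38))² = (√(17425/144) - 1*50)² = (5*√697/12 - 50)² = (-50 + 5*√697/12)²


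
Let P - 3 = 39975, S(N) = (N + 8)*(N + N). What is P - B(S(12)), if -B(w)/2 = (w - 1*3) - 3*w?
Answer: 38052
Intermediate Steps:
S(N) = 2*N*(8 + N) (S(N) = (8 + N)*(2*N) = 2*N*(8 + N))
P = 39978 (P = 3 + 39975 = 39978)
B(w) = 6 + 4*w (B(w) = -2*((w - 1*3) - 3*w) = -2*((w - 3) - 3*w) = -2*((-3 + w) - 3*w) = -2*(-3 - 2*w) = 6 + 4*w)
P - B(S(12)) = 39978 - (6 + 4*(2*12*(8 + 12))) = 39978 - (6 + 4*(2*12*20)) = 39978 - (6 + 4*480) = 39978 - (6 + 1920) = 39978 - 1*1926 = 39978 - 1926 = 38052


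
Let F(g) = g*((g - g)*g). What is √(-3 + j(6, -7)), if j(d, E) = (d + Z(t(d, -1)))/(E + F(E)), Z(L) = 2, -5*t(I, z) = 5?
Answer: I*√203/7 ≈ 2.0354*I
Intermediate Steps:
t(I, z) = -1 (t(I, z) = -⅕*5 = -1)
F(g) = 0 (F(g) = g*(0*g) = g*0 = 0)
j(d, E) = (2 + d)/E (j(d, E) = (d + 2)/(E + 0) = (2 + d)/E)
√(-3 + j(6, -7)) = √(-3 + (2 + 6)/(-7)) = √(-3 - ⅐*8) = √(-3 - 8/7) = √(-29/7) = I*√203/7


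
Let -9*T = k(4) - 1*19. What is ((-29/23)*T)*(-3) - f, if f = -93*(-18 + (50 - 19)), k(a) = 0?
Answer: 83972/69 ≈ 1217.0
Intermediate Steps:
f = -1209 (f = -93*(-18 + 31) = -93*13 = -1209)
T = 19/9 (T = -(0 - 1*19)/9 = -(0 - 19)/9 = -⅑*(-19) = 19/9 ≈ 2.1111)
((-29/23)*T)*(-3) - f = (-29/23*(19/9))*(-3) - 1*(-1209) = (-29*1/23*(19/9))*(-3) + 1209 = -29/23*19/9*(-3) + 1209 = -551/207*(-3) + 1209 = 551/69 + 1209 = 83972/69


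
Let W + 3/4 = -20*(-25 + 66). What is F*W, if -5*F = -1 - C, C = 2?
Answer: -9849/20 ≈ -492.45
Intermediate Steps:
F = ⅗ (F = -(-1 - 1*2)/5 = -(-1 - 2)/5 = -⅕*(-3) = ⅗ ≈ 0.60000)
W = -3283/4 (W = -¾ - 20*(-25 + 66) = -¾ - 20*41 = -¾ - 820 = -3283/4 ≈ -820.75)
F*W = (⅗)*(-3283/4) = -9849/20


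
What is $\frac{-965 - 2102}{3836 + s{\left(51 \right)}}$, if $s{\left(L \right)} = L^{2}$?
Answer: $- \frac{3067}{6437} \approx -0.47646$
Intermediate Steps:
$\frac{-965 - 2102}{3836 + s{\left(51 \right)}} = \frac{-965 - 2102}{3836 + 51^{2}} = - \frac{3067}{3836 + 2601} = - \frac{3067}{6437}$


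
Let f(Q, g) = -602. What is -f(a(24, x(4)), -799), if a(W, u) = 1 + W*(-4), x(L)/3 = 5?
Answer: 602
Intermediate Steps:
x(L) = 15 (x(L) = 3*5 = 15)
a(W, u) = 1 - 4*W
-f(a(24, x(4)), -799) = -1*(-602) = 602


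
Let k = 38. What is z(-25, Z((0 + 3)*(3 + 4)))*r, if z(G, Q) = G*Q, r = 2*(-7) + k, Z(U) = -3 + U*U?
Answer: -262800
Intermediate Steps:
Z(U) = -3 + U²
r = 24 (r = 2*(-7) + 38 = -14 + 38 = 24)
z(-25, Z((0 + 3)*(3 + 4)))*r = -25*(-3 + ((0 + 3)*(3 + 4))²)*24 = -25*(-3 + (3*7)²)*24 = -25*(-3 + 21²)*24 = -25*(-3 + 441)*24 = -25*438*24 = -10950*24 = -262800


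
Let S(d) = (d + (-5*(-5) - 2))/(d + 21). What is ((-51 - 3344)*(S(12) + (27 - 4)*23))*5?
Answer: -296926700/33 ≈ -8.9978e+6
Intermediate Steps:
S(d) = (23 + d)/(21 + d) (S(d) = (d + (25 - 2))/(21 + d) = (d + 23)/(21 + d) = (23 + d)/(21 + d))
((-51 - 3344)*(S(12) + (27 - 4)*23))*5 = ((-51 - 3344)*((23 + 12)/(21 + 12) + (27 - 4)*23))*5 = -3395*(35/33 + 23*23)*5 = -3395*((1/33)*35 + 529)*5 = -3395*(35/33 + 529)*5 = -3395*17492/33*5 = -59385340/33*5 = -296926700/33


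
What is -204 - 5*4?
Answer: -224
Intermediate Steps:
-204 - 5*4 = -204 - 1*20 = -204 - 20 = -224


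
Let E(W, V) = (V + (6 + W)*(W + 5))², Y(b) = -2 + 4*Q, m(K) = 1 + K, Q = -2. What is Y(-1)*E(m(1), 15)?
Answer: -50410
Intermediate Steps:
Y(b) = -10 (Y(b) = -2 + 4*(-2) = -2 - 8 = -10)
E(W, V) = (V + (5 + W)*(6 + W))² (E(W, V) = (V + (6 + W)*(5 + W))² = (V + (5 + W)*(6 + W))²)
Y(-1)*E(m(1), 15) = -10*(30 + 15 + (1 + 1)² + 11*(1 + 1))² = -10*(30 + 15 + 2² + 11*2)² = -10*(30 + 15 + 4 + 22)² = -10*71² = -10*5041 = -50410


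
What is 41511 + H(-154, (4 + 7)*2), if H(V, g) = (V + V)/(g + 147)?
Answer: 7015051/169 ≈ 41509.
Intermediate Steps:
H(V, g) = 2*V/(147 + g) (H(V, g) = (2*V)/(147 + g) = 2*V/(147 + g))
41511 + H(-154, (4 + 7)*2) = 41511 + 2*(-154)/(147 + (4 + 7)*2) = 41511 + 2*(-154)/(147 + 11*2) = 41511 + 2*(-154)/(147 + 22) = 41511 + 2*(-154)/169 = 41511 + 2*(-154)*(1/169) = 41511 - 308/169 = 7015051/169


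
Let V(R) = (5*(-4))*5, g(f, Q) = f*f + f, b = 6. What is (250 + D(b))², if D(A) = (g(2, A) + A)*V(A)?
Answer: 902500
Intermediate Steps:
g(f, Q) = f + f² (g(f, Q) = f² + f = f + f²)
V(R) = -100 (V(R) = -20*5 = -100)
D(A) = -600 - 100*A (D(A) = (2*(1 + 2) + A)*(-100) = (2*3 + A)*(-100) = (6 + A)*(-100) = -600 - 100*A)
(250 + D(b))² = (250 + (-600 - 100*6))² = (250 + (-600 - 600))² = (250 - 1200)² = (-950)² = 902500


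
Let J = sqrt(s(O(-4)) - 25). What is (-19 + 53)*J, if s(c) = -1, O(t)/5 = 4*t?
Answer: 34*I*sqrt(26) ≈ 173.37*I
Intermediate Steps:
O(t) = 20*t (O(t) = 5*(4*t) = 20*t)
J = I*sqrt(26) (J = sqrt(-1 - 25) = sqrt(-26) = I*sqrt(26) ≈ 5.099*I)
(-19 + 53)*J = (-19 + 53)*(I*sqrt(26)) = 34*(I*sqrt(26)) = 34*I*sqrt(26)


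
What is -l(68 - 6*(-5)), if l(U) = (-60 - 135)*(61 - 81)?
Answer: -3900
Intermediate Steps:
l(U) = 3900 (l(U) = -195*(-20) = 3900)
-l(68 - 6*(-5)) = -1*3900 = -3900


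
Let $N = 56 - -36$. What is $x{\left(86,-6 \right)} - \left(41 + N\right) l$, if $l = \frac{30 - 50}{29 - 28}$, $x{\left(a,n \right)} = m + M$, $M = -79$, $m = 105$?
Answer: $2686$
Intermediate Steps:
$N = 92$ ($N = 56 + 36 = 92$)
$x{\left(a,n \right)} = 26$ ($x{\left(a,n \right)} = 105 - 79 = 26$)
$l = -20$ ($l = - \frac{20}{1} = \left(-20\right) 1 = -20$)
$x{\left(86,-6 \right)} - \left(41 + N\right) l = 26 - \left(41 + 92\right) \left(-20\right) = 26 - 133 \left(-20\right) = 26 - -2660 = 26 + 2660 = 2686$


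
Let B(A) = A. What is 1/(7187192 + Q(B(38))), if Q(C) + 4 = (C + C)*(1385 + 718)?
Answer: 1/7347016 ≈ 1.3611e-7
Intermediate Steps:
Q(C) = -4 + 4206*C (Q(C) = -4 + (C + C)*(1385 + 718) = -4 + (2*C)*2103 = -4 + 4206*C)
1/(7187192 + Q(B(38))) = 1/(7187192 + (-4 + 4206*38)) = 1/(7187192 + (-4 + 159828)) = 1/(7187192 + 159824) = 1/7347016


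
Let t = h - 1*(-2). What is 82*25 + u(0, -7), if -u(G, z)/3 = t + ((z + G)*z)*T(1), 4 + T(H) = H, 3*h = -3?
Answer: 2488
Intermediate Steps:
h = -1 (h = (1/3)*(-3) = -1)
T(H) = -4 + H
t = 1 (t = -1 - 1*(-2) = -1 + 2 = 1)
u(G, z) = -3 + 9*z*(G + z) (u(G, z) = -3*(1 + ((z + G)*z)*(-4 + 1)) = -3*(1 + ((G + z)*z)*(-3)) = -3*(1 + (z*(G + z))*(-3)) = -3*(1 - 3*z*(G + z)) = -3 + 9*z*(G + z))
82*25 + u(0, -7) = 82*25 + (-3 + 9*(-7)**2 + 9*0*(-7)) = 2050 + (-3 + 9*49 + 0) = 2050 + (-3 + 441 + 0) = 2050 + 438 = 2488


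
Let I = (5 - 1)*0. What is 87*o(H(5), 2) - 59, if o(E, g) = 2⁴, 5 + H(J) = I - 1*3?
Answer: 1333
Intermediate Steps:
I = 0 (I = 4*0 = 0)
H(J) = -8 (H(J) = -5 + (0 - 1*3) = -5 + (0 - 3) = -5 - 3 = -8)
o(E, g) = 16
87*o(H(5), 2) - 59 = 87*16 - 59 = 1392 - 59 = 1333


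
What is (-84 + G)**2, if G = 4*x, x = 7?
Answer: 3136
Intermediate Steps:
G = 28 (G = 4*7 = 28)
(-84 + G)**2 = (-84 + 28)**2 = (-56)**2 = 3136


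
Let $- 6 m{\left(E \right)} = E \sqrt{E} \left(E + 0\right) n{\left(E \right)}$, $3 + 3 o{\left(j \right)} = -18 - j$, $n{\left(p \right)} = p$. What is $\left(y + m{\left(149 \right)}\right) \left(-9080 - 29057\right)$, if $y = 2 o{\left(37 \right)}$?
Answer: $\frac{4423892}{3} + \frac{126155251013 \sqrt{149}}{6} \approx 2.5665 \cdot 10^{11}$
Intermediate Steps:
$o{\left(j \right)} = -7 - \frac{j}{3}$ ($o{\left(j \right)} = -1 + \frac{-18 - j}{3} = -1 - \left(6 + \frac{j}{3}\right) = -7 - \frac{j}{3}$)
$m{\left(E \right)} = - \frac{E^{\frac{7}{2}}}{6}$ ($m{\left(E \right)} = - \frac{E \sqrt{E} \left(E + 0\right) E}{6} = - \frac{E^{\frac{3}{2}} E E}{6} = - \frac{E^{\frac{5}{2}} E}{6} = - \frac{E^{\frac{7}{2}}}{6}$)
$y = - \frac{116}{3}$ ($y = 2 \left(-7 - \frac{37}{3}\right) = 2 \left(- \frac{58}{3}\right) = - \frac{116}{3} \approx -38.667$)
$\left(y + m{\left(149 \right)}\right) \left(-9080 - 29057\right) = \left(- \frac{116}{3} - \frac{149^{\frac{7}{2}}}{6}\right) \left(-9080 - 29057\right) = \left(- \frac{116}{3} - \frac{3307949 \sqrt{149}}{6}\right) \left(-38137\right) = \frac{4423892}{3} + \frac{126155251013 \sqrt{149}}{6}$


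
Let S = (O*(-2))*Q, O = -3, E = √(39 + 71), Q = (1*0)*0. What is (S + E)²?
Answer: 110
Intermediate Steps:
Q = 0 (Q = 0*0 = 0)
E = √110 ≈ 10.488
S = 0 (S = -3*(-2)*0 = 6*0 = 0)
(S + E)² = (0 + √110)² = (√110)² = 110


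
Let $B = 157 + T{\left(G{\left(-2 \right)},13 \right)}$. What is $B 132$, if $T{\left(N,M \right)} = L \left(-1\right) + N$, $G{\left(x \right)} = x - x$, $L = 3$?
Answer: $20328$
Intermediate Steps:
$G{\left(x \right)} = 0$
$T{\left(N,M \right)} = -3 + N$ ($T{\left(N,M \right)} = 3 \left(-1\right) + N = -3 + N$)
$B = 154$ ($B = 157 + \left(-3 + 0\right) = 157 - 3 = 154$)
$B 132 = 154 \cdot 132 = 20328$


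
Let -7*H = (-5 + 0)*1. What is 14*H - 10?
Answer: 0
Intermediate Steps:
H = 5/7 (H = -(-5 + 0)/7 = -(-5)/7 = -⅐*(-5) = 5/7 ≈ 0.71429)
14*H - 10 = 14*(5/7) - 10 = 10 - 10 = 0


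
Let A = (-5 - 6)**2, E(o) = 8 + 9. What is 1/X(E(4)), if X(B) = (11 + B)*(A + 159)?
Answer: 1/7840 ≈ 0.00012755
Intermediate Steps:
E(o) = 17
A = 121 (A = (-11)**2 = 121)
X(B) = 3080 + 280*B (X(B) = (11 + B)*(121 + 159) = (11 + B)*280 = 3080 + 280*B)
1/X(E(4)) = 1/(3080 + 280*17) = 1/(3080 + 4760) = 1/7840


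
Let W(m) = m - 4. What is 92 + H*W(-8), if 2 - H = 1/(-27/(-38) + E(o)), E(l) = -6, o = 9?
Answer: 4404/67 ≈ 65.731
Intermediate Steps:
W(m) = -4 + m
H = 440/201 (H = 2 - 1/(-27/(-38) - 6) = 2 - 1/(-27*(-1/38) - 6) = 2 - 1/(27/38 - 6) = 2 - 1/(-201/38) = 2 - 1*(-38/201) = 2 + 38/201 = 440/201 ≈ 2.1891)
92 + H*W(-8) = 92 + 440*(-4 - 8)/201 = 92 + (440/201)*(-12) = 92 - 1760/67 = 4404/67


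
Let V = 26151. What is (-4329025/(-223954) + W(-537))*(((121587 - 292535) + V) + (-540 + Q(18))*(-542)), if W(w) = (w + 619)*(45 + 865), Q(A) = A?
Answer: 2308900061306135/223954 ≈ 1.0310e+10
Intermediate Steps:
W(w) = 563290 + 910*w (W(w) = (619 + w)*910 = 563290 + 910*w)
(-4329025/(-223954) + W(-537))*(((121587 - 292535) + V) + (-540 + Q(18))*(-542)) = (-4329025/(-223954) + (563290 + 910*(-537)))*(((121587 - 292535) + 26151) + (-540 + 18)*(-542)) = (-4329025*(-1/223954) + (563290 - 488670))*((-170948 + 26151) - 522*(-542)) = (4329025/223954 + 74620)*(-144797 + 282924) = (16715776505/223954)*138127 = 2308900061306135/223954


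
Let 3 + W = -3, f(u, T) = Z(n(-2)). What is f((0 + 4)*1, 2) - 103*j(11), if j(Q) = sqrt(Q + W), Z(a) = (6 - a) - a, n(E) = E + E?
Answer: 14 - 103*sqrt(5) ≈ -216.31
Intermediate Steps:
n(E) = 2*E
Z(a) = 6 - 2*a
f(u, T) = 14 (f(u, T) = 6 - 4*(-2) = 6 - 2*(-4) = 6 + 8 = 14)
W = -6 (W = -3 - 3 = -6)
j(Q) = sqrt(-6 + Q) (j(Q) = sqrt(Q - 6) = sqrt(-6 + Q))
f((0 + 4)*1, 2) - 103*j(11) = 14 - 103*sqrt(-6 + 11) = 14 - 103*sqrt(5)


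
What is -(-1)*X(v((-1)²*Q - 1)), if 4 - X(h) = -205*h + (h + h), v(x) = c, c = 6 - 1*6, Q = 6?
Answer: 4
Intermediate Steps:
c = 0 (c = 6 - 6 = 0)
v(x) = 0
X(h) = 4 + 203*h (X(h) = 4 - (-205*h + (h + h)) = 4 - (-205*h + 2*h) = 4 - (-203)*h = 4 + 203*h)
-(-1)*X(v((-1)²*Q - 1)) = -(-1)*(4 + 203*0) = -(-1)*(4 + 0) = -(-1)*4 = -1*(-4) = 4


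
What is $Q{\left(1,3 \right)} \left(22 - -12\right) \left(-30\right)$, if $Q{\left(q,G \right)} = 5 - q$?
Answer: $-4080$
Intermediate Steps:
$Q{\left(1,3 \right)} \left(22 - -12\right) \left(-30\right) = \left(5 - 1\right) \left(22 - -12\right) \left(-30\right) = \left(5 - 1\right) \left(22 + 12\right) \left(-30\right) = 4 \cdot 34 \left(-30\right) = 136 \left(-30\right) = -4080$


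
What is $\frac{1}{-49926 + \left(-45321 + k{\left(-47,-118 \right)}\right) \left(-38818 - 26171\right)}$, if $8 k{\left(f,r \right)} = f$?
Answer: $\frac{8}{23565586827} \approx 3.3948 \cdot 10^{-10}$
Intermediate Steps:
$k{\left(f,r \right)} = \frac{f}{8}$
$\frac{1}{-49926 + \left(-45321 + k{\left(-47,-118 \right)}\right) \left(-38818 - 26171\right)} = \frac{1}{-49926 + \left(-45321 + \frac{1}{8} \left(-47\right)\right) \left(-38818 - 26171\right)} = \frac{1}{-49926 + \left(-45321 - \frac{47}{8}\right) \left(-64989\right)} = \frac{1}{-49926 - - \frac{23565986235}{8}} = \frac{1}{-49926 + \frac{23565986235}{8}} = \frac{1}{\frac{23565586827}{8}} = \frac{8}{23565586827}$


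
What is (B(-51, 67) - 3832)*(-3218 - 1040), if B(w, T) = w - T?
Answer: 16819100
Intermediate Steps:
(B(-51, 67) - 3832)*(-3218 - 1040) = ((-51 - 1*67) - 3832)*(-3218 - 1040) = ((-51 - 67) - 3832)*(-4258) = (-118 - 3832)*(-4258) = -3950*(-4258) = 16819100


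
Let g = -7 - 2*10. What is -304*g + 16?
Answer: 8224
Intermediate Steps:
g = -27 (g = -7 - 20 = -27)
-304*g + 16 = -304*(-27) + 16 = 8208 + 16 = 8224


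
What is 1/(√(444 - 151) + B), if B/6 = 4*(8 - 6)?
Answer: 48/2011 - √293/2011 ≈ 0.015357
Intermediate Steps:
B = 48 (B = 6*(4*(8 - 6)) = 6*(4*2) = 6*8 = 48)
1/(√(444 - 151) + B) = 1/(√(444 - 151) + 48) = 1/(√293 + 48) = 1/(48 + √293)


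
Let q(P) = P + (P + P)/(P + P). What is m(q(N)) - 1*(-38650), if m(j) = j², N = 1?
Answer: 38654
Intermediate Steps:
q(P) = 1 + P (q(P) = P + (2*P)/((2*P)) = P + (2*P)*(1/(2*P)) = P + 1 = 1 + P)
m(q(N)) - 1*(-38650) = (1 + 1)² - 1*(-38650) = 2² + 38650 = 4 + 38650 = 38654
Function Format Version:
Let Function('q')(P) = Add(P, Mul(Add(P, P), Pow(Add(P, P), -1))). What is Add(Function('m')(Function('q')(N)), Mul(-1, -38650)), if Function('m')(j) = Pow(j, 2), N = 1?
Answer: 38654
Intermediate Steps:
Function('q')(P) = Add(1, P) (Function('q')(P) = Add(P, Mul(Mul(2, P), Pow(Mul(2, P), -1))) = Add(P, Mul(Mul(2, P), Mul(Rational(1, 2), Pow(P, -1)))) = Add(P, 1) = Add(1, P))
Add(Function('m')(Function('q')(N)), Mul(-1, -38650)) = Add(Pow(Add(1, 1), 2), Mul(-1, -38650)) = Add(Pow(2, 2), 38650) = Add(4, 38650) = 38654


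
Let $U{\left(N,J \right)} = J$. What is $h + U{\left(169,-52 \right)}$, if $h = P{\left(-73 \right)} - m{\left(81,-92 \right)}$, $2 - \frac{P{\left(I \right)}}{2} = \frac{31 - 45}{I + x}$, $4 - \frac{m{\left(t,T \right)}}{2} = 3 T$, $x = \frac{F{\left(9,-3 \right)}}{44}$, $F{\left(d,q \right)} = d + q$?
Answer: $- \frac{139320}{229} \approx -608.38$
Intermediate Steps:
$x = \frac{3}{22}$ ($x = \frac{9 - 3}{44} = 6 \cdot \frac{1}{44} = \frac{3}{22} \approx 0.13636$)
$m{\left(t,T \right)} = 8 - 6 T$ ($m{\left(t,T \right)} = 8 - 2 \cdot 3 T = 8 - 6 T$)
$P{\left(I \right)} = 4 + \frac{28}{\frac{3}{22} + I}$ ($P{\left(I \right)} = 4 - 2 \frac{31 - 45}{I + \frac{3}{22}} = 4 - 2 \left(- \frac{14}{\frac{3}{22} + I}\right) = 4 + \frac{28}{\frac{3}{22} + I}$)
$h = - \frac{127412}{229}$ ($h = \frac{4 \left(157 + 22 \left(-73\right)\right)}{3 + 22 \left(-73\right)} - \left(8 - -552\right) = \frac{4 \left(157 - 1606\right)}{3 - 1606} - \left(8 + 552\right) = 4 \frac{1}{-1603} \left(-1449\right) - 560 = 4 \left(- \frac{1}{1603}\right) \left(-1449\right) - 560 = \frac{828}{229} - 560 = - \frac{127412}{229} \approx -556.38$)
$h + U{\left(169,-52 \right)} = - \frac{127412}{229} - 52 = - \frac{139320}{229}$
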